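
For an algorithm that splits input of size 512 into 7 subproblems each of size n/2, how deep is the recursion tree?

For divide and conquer with division factor 2:

Problem sizes at each level:
Level 0: 512
Level 1: 256
Level 2: 128
Level 3: 64
Level 4: 32
Level 5: 16
Level 6: 8
Level 7: 4
Level 8: 2
Level 9: 1

The root is level 0 and the size-1 base case is level 9 (the tree spans levels 0 through 9, i.e. 10 levels counting the root), so the depth is the number of divisions: log_2(512) = 9

The recursion tree depth is log_2(512) = 9. At each level, the problem size is divided by 2, so it takes 9 divisions to reduce to a base case of size 1. The algorithm makes 7 recursive calls at each level.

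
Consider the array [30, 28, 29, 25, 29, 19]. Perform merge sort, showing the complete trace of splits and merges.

Merge sort trace:

Split: [30, 28, 29, 25, 29, 19] -> [30, 28, 29] and [25, 29, 19]
  Split: [30, 28, 29] -> [30] and [28, 29]
    Split: [28, 29] -> [28] and [29]
    Merge: [28] + [29] -> [28, 29]
  Merge: [30] + [28, 29] -> [28, 29, 30]
  Split: [25, 29, 19] -> [25] and [29, 19]
    Split: [29, 19] -> [29] and [19]
    Merge: [29] + [19] -> [19, 29]
  Merge: [25] + [19, 29] -> [19, 25, 29]
Merge: [28, 29, 30] + [19, 25, 29] -> [19, 25, 28, 29, 29, 30]

Final sorted array: [19, 25, 28, 29, 29, 30]

The merge sort proceeds by recursively splitting the array and merging sorted halves.
After all merges, the sorted array is [19, 25, 28, 29, 29, 30].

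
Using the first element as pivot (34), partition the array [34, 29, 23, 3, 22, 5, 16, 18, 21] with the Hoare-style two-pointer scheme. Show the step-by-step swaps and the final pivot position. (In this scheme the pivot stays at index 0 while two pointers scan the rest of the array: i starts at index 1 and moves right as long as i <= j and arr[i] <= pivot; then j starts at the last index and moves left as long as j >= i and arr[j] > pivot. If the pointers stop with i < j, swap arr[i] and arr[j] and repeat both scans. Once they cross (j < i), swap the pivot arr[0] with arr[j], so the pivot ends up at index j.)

Hoare-style two-pointer partition with pivot = 34:

Initial array: [34, 29, 23, 3, 22, 5, 16, 18, 21]

Pointers start at i = 1, j = 8.
i ends at 9, j ends at 8: the pointers have crossed (j < i), so scanning stops.

Swap pivot arr[0] with arr[8] to place pivot at position 8: [21, 29, 23, 3, 22, 5, 16, 18, 34]
Pivot position: 8

After partitioning with pivot 34, the array becomes [21, 29, 23, 3, 22, 5, 16, 18, 34]. The pivot is placed at index 8. All elements to the left of the pivot are <= 34, and all elements to the right are > 34.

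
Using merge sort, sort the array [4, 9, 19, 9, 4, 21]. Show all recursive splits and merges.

Merge sort trace:

Split: [4, 9, 19, 9, 4, 21] -> [4, 9, 19] and [9, 4, 21]
  Split: [4, 9, 19] -> [4] and [9, 19]
    Split: [9, 19] -> [9] and [19]
    Merge: [9] + [19] -> [9, 19]
  Merge: [4] + [9, 19] -> [4, 9, 19]
  Split: [9, 4, 21] -> [9] and [4, 21]
    Split: [4, 21] -> [4] and [21]
    Merge: [4] + [21] -> [4, 21]
  Merge: [9] + [4, 21] -> [4, 9, 21]
Merge: [4, 9, 19] + [4, 9, 21] -> [4, 4, 9, 9, 19, 21]

Final sorted array: [4, 4, 9, 9, 19, 21]

The merge sort proceeds by recursively splitting the array and merging sorted halves.
After all merges, the sorted array is [4, 4, 9, 9, 19, 21].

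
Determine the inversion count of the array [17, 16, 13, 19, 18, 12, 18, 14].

Finding inversions in [17, 16, 13, 19, 18, 12, 18, 14]:

(0, 1): arr[0]=17 > arr[1]=16
(0, 2): arr[0]=17 > arr[2]=13
(0, 5): arr[0]=17 > arr[5]=12
(0, 7): arr[0]=17 > arr[7]=14
(1, 2): arr[1]=16 > arr[2]=13
(1, 5): arr[1]=16 > arr[5]=12
(1, 7): arr[1]=16 > arr[7]=14
(2, 5): arr[2]=13 > arr[5]=12
(3, 4): arr[3]=19 > arr[4]=18
(3, 5): arr[3]=19 > arr[5]=12
(3, 6): arr[3]=19 > arr[6]=18
(3, 7): arr[3]=19 > arr[7]=14
(4, 5): arr[4]=18 > arr[5]=12
(4, 7): arr[4]=18 > arr[7]=14
(6, 7): arr[6]=18 > arr[7]=14

Total inversions: 15

The array has 15 inversion(s): (0,1), (0,2), (0,5), (0,7), (1,2), (1,5), (1,7), (2,5), (3,4), (3,5), (3,6), (3,7), (4,5), (4,7), (6,7). Each pair (i,j) satisfies i < j and arr[i] > arr[j].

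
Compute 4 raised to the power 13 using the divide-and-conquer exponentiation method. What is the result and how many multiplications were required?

Computing 4^13 by squaring (build up from 4^1; each line after the first costs one multiplication):

4^1 = 4
4^2 = (4^1)^2 = 4^2 = 16
4^3 = 4 * 4^2 = 4 * 16 = 64
4^6 = (4^3)^2 = 64^2 = 4096
4^12 = (4^6)^2 = 4096^2 = 16777216
4^13 = 4 * 4^12 = 4 * 16777216 = 67108864

Result: 67108864
Multiplications needed: 5 (5 lines after 4^1)

4^13 = 67108864. Using exponentiation by squaring, this requires 5 multiplications. The key idea: if the exponent is even, square the half-power; if odd, multiply by the base once.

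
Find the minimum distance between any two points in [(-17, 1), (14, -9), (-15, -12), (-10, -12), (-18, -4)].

Computing all pairwise distances among 5 points:

d((-17, 1), (14, -9)) = 32.573
d((-17, 1), (-15, -12)) = 13.1529
d((-17, 1), (-10, -12)) = 14.7648
d((-17, 1), (-18, -4)) = 5.099
d((14, -9), (-15, -12)) = 29.1548
d((14, -9), (-10, -12)) = 24.1868
d((14, -9), (-18, -4)) = 32.3883
d((-15, -12), (-10, -12)) = 5.0 <-- minimum
d((-15, -12), (-18, -4)) = 8.544
d((-10, -12), (-18, -4)) = 11.3137

Closest pair: (-15, -12) and (-10, -12) with distance 5.0

The closest pair is (-15, -12) and (-10, -12) with Euclidean distance 5.0. For 5 points, brute-force pairwise comparison is shown above. For large n, the divide-and-conquer algorithm (sort by x, recurse on halves, check the dividing strip) achieves O(n log n).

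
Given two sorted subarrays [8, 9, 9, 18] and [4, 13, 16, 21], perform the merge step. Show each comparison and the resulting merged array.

Merging process:

Compare 8 vs 4: take 4 from right. Merged: [4]
Compare 8 vs 13: take 8 from left. Merged: [4, 8]
Compare 9 vs 13: take 9 from left. Merged: [4, 8, 9]
Compare 9 vs 13: take 9 from left. Merged: [4, 8, 9, 9]
Compare 18 vs 13: take 13 from right. Merged: [4, 8, 9, 9, 13]
Compare 18 vs 16: take 16 from right. Merged: [4, 8, 9, 9, 13, 16]
Compare 18 vs 21: take 18 from left. Merged: [4, 8, 9, 9, 13, 16, 18]
Append remaining from right: [21]. Merged: [4, 8, 9, 9, 13, 16, 18, 21]

Final merged array: [4, 8, 9, 9, 13, 16, 18, 21]
Total comparisons: 7

The merged array is [4, 8, 9, 9, 13, 16, 18, 21], requiring 7 comparisons. The merge step runs in O(n) time where n is the total number of elements.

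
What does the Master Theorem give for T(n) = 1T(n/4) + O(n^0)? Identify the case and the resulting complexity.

Master Theorem for T(n) = 1T(n/4) + O(n^0):

a = 1, b = 4, c = 0
log_b(a) = log_4(1) = 0.0000

Case 2: c = 0 = log_4(1) = 0.0000
T(n) = O(n^0 log n) = O(log n)

For T(n) = 1T(n/4) + O(n^0): log_4(1) = 0.0000. This is Case 2 of the Master Theorem (c = log_b(a), equal work at all levels), giving O(log n).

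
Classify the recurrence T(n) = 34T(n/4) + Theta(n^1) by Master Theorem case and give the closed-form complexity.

Master Theorem for T(n) = 34T(n/4) + O(n^1):

a = 34, b = 4, c = 1
log_b(a) = log_4(34) = 2.5437

Case 1: c = 1 < log_4(34) = 2.5437
T(n) = O(n^(log_4 34))

For T(n) = 34T(n/4) + O(n^1): log_4(34) = 2.5437. This is Case 1 of the Master Theorem (c < log_b(a), work dominated by leaves), giving O(n^(log_4 34)).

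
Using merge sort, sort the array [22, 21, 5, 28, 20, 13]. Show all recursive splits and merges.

Merge sort trace:

Split: [22, 21, 5, 28, 20, 13] -> [22, 21, 5] and [28, 20, 13]
  Split: [22, 21, 5] -> [22] and [21, 5]
    Split: [21, 5] -> [21] and [5]
    Merge: [21] + [5] -> [5, 21]
  Merge: [22] + [5, 21] -> [5, 21, 22]
  Split: [28, 20, 13] -> [28] and [20, 13]
    Split: [20, 13] -> [20] and [13]
    Merge: [20] + [13] -> [13, 20]
  Merge: [28] + [13, 20] -> [13, 20, 28]
Merge: [5, 21, 22] + [13, 20, 28] -> [5, 13, 20, 21, 22, 28]

Final sorted array: [5, 13, 20, 21, 22, 28]

The merge sort proceeds by recursively splitting the array and merging sorted halves.
After all merges, the sorted array is [5, 13, 20, 21, 22, 28].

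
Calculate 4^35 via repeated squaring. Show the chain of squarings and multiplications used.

Computing 4^35 by squaring (build up from 4^1; each line after the first costs one multiplication):

4^1 = 4
4^2 = (4^1)^2 = 4^2 = 16
4^4 = (4^2)^2 = 16^2 = 256
4^8 = (4^4)^2 = 256^2 = 65536
4^16 = (4^8)^2 = 65536^2 = 4294967296
4^17 = 4 * 4^16 = 4 * 4294967296 = 17179869184
4^34 = (4^17)^2 = 17179869184^2 = 295147905179352825856
4^35 = 4 * 4^34 = 4 * 295147905179352825856 = 1180591620717411303424

Result: 1180591620717411303424
Multiplications needed: 7 (7 lines after 4^1)

4^35 = 1180591620717411303424. Using exponentiation by squaring, this requires 7 multiplications. The key idea: if the exponent is even, square the half-power; if odd, multiply by the base once.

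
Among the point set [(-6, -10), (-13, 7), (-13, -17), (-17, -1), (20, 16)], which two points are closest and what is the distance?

Computing all pairwise distances among 5 points:

d((-6, -10), (-13, 7)) = 18.3848
d((-6, -10), (-13, -17)) = 9.8995
d((-6, -10), (-17, -1)) = 14.2127
d((-6, -10), (20, 16)) = 36.7696
d((-13, 7), (-13, -17)) = 24.0
d((-13, 7), (-17, -1)) = 8.9443 <-- minimum
d((-13, 7), (20, 16)) = 34.2053
d((-13, -17), (-17, -1)) = 16.4924
d((-13, -17), (20, 16)) = 46.669
d((-17, -1), (20, 16)) = 40.7185

Closest pair: (-13, 7) and (-17, -1) with distance 8.9443

The closest pair is (-13, 7) and (-17, -1) with Euclidean distance 8.9443. For 5 points, brute-force pairwise comparison is shown above. For large n, the divide-and-conquer algorithm (sort by x, recurse on halves, check the dividing strip) achieves O(n log n).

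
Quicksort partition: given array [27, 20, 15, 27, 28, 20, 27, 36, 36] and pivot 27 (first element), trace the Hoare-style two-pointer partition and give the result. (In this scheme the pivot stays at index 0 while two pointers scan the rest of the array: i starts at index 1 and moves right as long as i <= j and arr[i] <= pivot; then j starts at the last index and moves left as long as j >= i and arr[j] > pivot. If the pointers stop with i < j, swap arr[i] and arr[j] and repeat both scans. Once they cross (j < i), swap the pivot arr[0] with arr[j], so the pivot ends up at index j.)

Hoare-style two-pointer partition with pivot = 27:

Initial array: [27, 20, 15, 27, 28, 20, 27, 36, 36]

Pointers start at i = 1, j = 8.
i stops at index 4 (arr[4]=28 > 27), j stops at index 6 (arr[6]=27 <= 27): swap arr[4] and arr[6], array becomes [27, 20, 15, 27, 27, 20, 28, 36, 36]
i ends at 6, j ends at 5: the pointers have crossed (j < i), so scanning stops.

Swap pivot arr[0] with arr[5] to place pivot at position 5: [20, 20, 15, 27, 27, 27, 28, 36, 36]
Pivot position: 5

After partitioning with pivot 27, the array becomes [20, 20, 15, 27, 27, 27, 28, 36, 36]. The pivot is placed at index 5. All elements to the left of the pivot are <= 27, and all elements to the right are > 27.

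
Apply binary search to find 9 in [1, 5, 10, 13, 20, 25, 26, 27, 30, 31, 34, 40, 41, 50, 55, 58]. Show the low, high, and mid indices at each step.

Binary search for 9 in [1, 5, 10, 13, 20, 25, 26, 27, 30, 31, 34, 40, 41, 50, 55, 58]:

lo=0, hi=15, mid=7, arr[mid]=27 -> 27 > 9, search left half
lo=0, hi=6, mid=3, arr[mid]=13 -> 13 > 9, search left half
lo=0, hi=2, mid=1, arr[mid]=5 -> 5 < 9, search right half
lo=2, hi=2, mid=2, arr[mid]=10 -> 10 > 9, search left half
lo=2 > hi=1, target 9 not found

Binary search determines that 9 is not in the array after 4 comparisons. The search space was exhausted without finding the target.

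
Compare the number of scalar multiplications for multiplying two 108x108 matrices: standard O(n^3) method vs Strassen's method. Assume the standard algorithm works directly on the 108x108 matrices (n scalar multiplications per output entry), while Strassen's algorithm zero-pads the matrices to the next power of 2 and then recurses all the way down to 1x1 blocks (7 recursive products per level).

Matrix multiplication for 108x108 matrices:

Strassen's algorithm requires power-of-2 dimensions. Pad 108x108 to 128x128 (next power of 2).

Standard algorithm: 108^3 = 1259712 multiplications
Strassen's algorithm: 7^(log2(128)) = 7^7 = 823543 multiplications
Savings: 1259712 - 823543 = 436169 multiplications

Standard: 1259712 multiplications (108^3). Strassen: 823543 multiplications (7^7, after padding to 128x128). Strassen reduces 8 recursive multiplications to 7 at each level.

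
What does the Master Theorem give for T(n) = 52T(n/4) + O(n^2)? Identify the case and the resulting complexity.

Master Theorem for T(n) = 52T(n/4) + O(n^2):

a = 52, b = 4, c = 2
log_b(a) = log_4(52) = 2.8502

Case 1: c = 2 < log_4(52) = 2.8502
T(n) = O(n^(log_4 52))

For T(n) = 52T(n/4) + O(n^2): log_4(52) = 2.8502. This is Case 1 of the Master Theorem (c < log_b(a), work dominated by leaves), giving O(n^(log_4 52)).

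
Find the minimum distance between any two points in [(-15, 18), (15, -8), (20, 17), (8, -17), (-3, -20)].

Computing all pairwise distances among 5 points:

d((-15, 18), (15, -8)) = 39.6989
d((-15, 18), (20, 17)) = 35.0143
d((-15, 18), (8, -17)) = 41.8808
d((-15, 18), (-3, -20)) = 39.8497
d((15, -8), (20, 17)) = 25.4951
d((15, -8), (8, -17)) = 11.4018 <-- minimum
d((15, -8), (-3, -20)) = 21.6333
d((20, 17), (8, -17)) = 36.0555
d((20, 17), (-3, -20)) = 43.566
d((8, -17), (-3, -20)) = 11.4018 <-- minimum

Minimum distance: 11.4018 (tie among 2 pairs: (15, -8) and (8, -17); (8, -17) and (-3, -20))

The minimum Euclidean distance is 11.4018. There is a tie: 2 pairs achieve this minimum — (15, -8) and (8, -17); (8, -17) and (-3, -20). Any of these is a valid closest pair. For 5 points, brute-force pairwise comparison is shown above. For large n, the divide-and-conquer algorithm (sort by x, recurse on halves, check the dividing strip) achieves O(n log n).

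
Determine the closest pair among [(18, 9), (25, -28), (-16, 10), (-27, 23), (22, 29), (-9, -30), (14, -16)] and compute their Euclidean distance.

Computing all pairwise distances among 7 points:

d((18, 9), (25, -28)) = 37.6563
d((18, 9), (-16, 10)) = 34.0147
d((18, 9), (-27, 23)) = 47.1275
d((18, 9), (22, 29)) = 20.3961
d((18, 9), (-9, -30)) = 47.4342
d((18, 9), (14, -16)) = 25.318
d((25, -28), (-16, 10)) = 55.9017
d((25, -28), (-27, 23)) = 72.8354
d((25, -28), (22, 29)) = 57.0789
d((25, -28), (-9, -30)) = 34.0588
d((25, -28), (14, -16)) = 16.2788 <-- minimum
d((-16, 10), (-27, 23)) = 17.0294
d((-16, 10), (22, 29)) = 42.4853
d((-16, 10), (-9, -30)) = 40.6079
d((-16, 10), (14, -16)) = 39.6989
d((-27, 23), (22, 29)) = 49.366
d((-27, 23), (-9, -30)) = 55.9732
d((-27, 23), (14, -16)) = 56.5862
d((22, 29), (-9, -30)) = 66.6483
d((22, 29), (14, -16)) = 45.7056
d((-9, -30), (14, -16)) = 26.9258

Closest pair: (25, -28) and (14, -16) with distance 16.2788

The closest pair is (25, -28) and (14, -16) with Euclidean distance 16.2788. For 7 points, brute-force pairwise comparison is shown above. For large n, the divide-and-conquer algorithm (sort by x, recurse on halves, check the dividing strip) achieves O(n log n).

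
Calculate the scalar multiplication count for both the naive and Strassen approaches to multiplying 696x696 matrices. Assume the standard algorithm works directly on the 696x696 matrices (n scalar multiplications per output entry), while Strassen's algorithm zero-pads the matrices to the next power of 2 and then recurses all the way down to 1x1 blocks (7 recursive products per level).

Matrix multiplication for 696x696 matrices:

Strassen's algorithm requires power-of-2 dimensions. Pad 696x696 to 1024x1024 (next power of 2).

Standard algorithm: 696^3 = 337153536 multiplications
Strassen's algorithm: 7^(log2(1024)) = 7^10 = 282475249 multiplications
Savings: 337153536 - 282475249 = 54678287 multiplications

Standard: 337153536 multiplications (696^3). Strassen: 282475249 multiplications (7^10, after padding to 1024x1024). Strassen reduces 8 recursive multiplications to 7 at each level.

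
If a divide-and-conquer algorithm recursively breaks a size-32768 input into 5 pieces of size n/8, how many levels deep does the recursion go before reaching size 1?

For divide and conquer with division factor 8:

Problem sizes at each level:
Level 0: 32768
Level 1: 4096
Level 2: 512
Level 3: 64
Level 4: 8
Level 5: 1

The root is level 0 and the size-1 base case is level 5 (the tree spans levels 0 through 5, i.e. 6 levels counting the root), so the depth is the number of divisions: log_8(32768) = 5

The recursion tree depth is log_8(32768) = 5. At each level, the problem size is divided by 8, so it takes 5 divisions to reduce to a base case of size 1. The algorithm makes 5 recursive calls at each level.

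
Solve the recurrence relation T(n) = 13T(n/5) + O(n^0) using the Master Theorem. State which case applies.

Master Theorem for T(n) = 13T(n/5) + O(n^0):

a = 13, b = 5, c = 0
log_b(a) = log_5(13) = 1.5937

Case 1: c = 0 < log_5(13) = 1.5937
T(n) = O(n^(log_5 13))

For T(n) = 13T(n/5) + O(n^0): log_5(13) = 1.5937. This is Case 1 of the Master Theorem (c < log_b(a), work dominated by leaves), giving O(n^(log_5 13)).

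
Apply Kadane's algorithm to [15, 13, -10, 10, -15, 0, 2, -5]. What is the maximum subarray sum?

Using Kadane's algorithm on [15, 13, -10, 10, -15, 0, 2, -5]:

Scanning through the array:
Position 1 (value 13): max_ending_here = 28, max_so_far = 28
Position 2 (value -10): max_ending_here = 18, max_so_far = 28
Position 3 (value 10): max_ending_here = 28, max_so_far = 28
Position 4 (value -15): max_ending_here = 13, max_so_far = 28
Position 5 (value 0): max_ending_here = 13, max_so_far = 28
Position 6 (value 2): max_ending_here = 15, max_so_far = 28
Position 7 (value -5): max_ending_here = 10, max_so_far = 28

Maximum subarray: [15, 13]
Maximum sum: 28

The maximum subarray is [15, 13] with sum 28. This subarray runs from index 0 to index 1.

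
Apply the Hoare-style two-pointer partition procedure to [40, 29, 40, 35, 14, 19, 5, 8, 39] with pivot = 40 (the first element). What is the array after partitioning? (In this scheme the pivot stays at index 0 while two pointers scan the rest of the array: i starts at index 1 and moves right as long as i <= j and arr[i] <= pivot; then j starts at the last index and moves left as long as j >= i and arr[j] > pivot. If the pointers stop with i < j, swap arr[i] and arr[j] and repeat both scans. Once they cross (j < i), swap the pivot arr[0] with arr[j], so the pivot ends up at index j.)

Hoare-style two-pointer partition with pivot = 40:

Initial array: [40, 29, 40, 35, 14, 19, 5, 8, 39]

Pointers start at i = 1, j = 8.
i ends at 9, j ends at 8: the pointers have crossed (j < i), so scanning stops.

Swap pivot arr[0] with arr[8] to place pivot at position 8: [39, 29, 40, 35, 14, 19, 5, 8, 40]
Pivot position: 8

After partitioning with pivot 40, the array becomes [39, 29, 40, 35, 14, 19, 5, 8, 40]. The pivot is placed at index 8. All elements to the left of the pivot are <= 40, and all elements to the right are > 40.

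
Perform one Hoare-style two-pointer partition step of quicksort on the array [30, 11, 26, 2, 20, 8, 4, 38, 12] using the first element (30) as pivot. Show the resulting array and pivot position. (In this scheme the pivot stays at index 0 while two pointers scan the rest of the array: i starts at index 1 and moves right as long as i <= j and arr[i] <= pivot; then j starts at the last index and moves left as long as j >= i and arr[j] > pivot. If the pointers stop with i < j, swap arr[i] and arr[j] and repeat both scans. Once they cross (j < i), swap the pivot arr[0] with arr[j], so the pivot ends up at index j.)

Hoare-style two-pointer partition with pivot = 30:

Initial array: [30, 11, 26, 2, 20, 8, 4, 38, 12]

Pointers start at i = 1, j = 8.
i stops at index 7 (arr[7]=38 > 30), j stops at index 8 (arr[8]=12 <= 30): swap arr[7] and arr[8], array becomes [30, 11, 26, 2, 20, 8, 4, 12, 38]
i ends at 8, j ends at 7: the pointers have crossed (j < i), so scanning stops.

Swap pivot arr[0] with arr[7] to place pivot at position 7: [12, 11, 26, 2, 20, 8, 4, 30, 38]
Pivot position: 7

After partitioning with pivot 30, the array becomes [12, 11, 26, 2, 20, 8, 4, 30, 38]. The pivot is placed at index 7. All elements to the left of the pivot are <= 30, and all elements to the right are > 30.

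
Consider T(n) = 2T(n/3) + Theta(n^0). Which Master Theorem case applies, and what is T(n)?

Master Theorem for T(n) = 2T(n/3) + O(n^0):

a = 2, b = 3, c = 0
log_b(a) = log_3(2) = 0.6309

Case 1: c = 0 < log_3(2) = 0.6309
T(n) = O(n^(log_3 2))

For T(n) = 2T(n/3) + O(n^0): log_3(2) = 0.6309. This is Case 1 of the Master Theorem (c < log_b(a), work dominated by leaves), giving O(n^(log_3 2)).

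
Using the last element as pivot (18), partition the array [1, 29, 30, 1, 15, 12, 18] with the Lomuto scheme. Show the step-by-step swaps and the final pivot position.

Lomuto partition with pivot = 18:

Initial array: [1, 29, 30, 1, 15, 12, 18]

arr[0]=1 <= 18: swap with position 0, array becomes [1, 29, 30, 1, 15, 12, 18]
arr[1]=29 > 18: no swap
arr[2]=30 > 18: no swap
arr[3]=1 <= 18: swap with position 1, array becomes [1, 1, 30, 29, 15, 12, 18]
arr[4]=15 <= 18: swap with position 2, array becomes [1, 1, 15, 29, 30, 12, 18]
arr[5]=12 <= 18: swap with position 3, array becomes [1, 1, 15, 12, 30, 29, 18]

Place pivot at position 4: [1, 1, 15, 12, 18, 29, 30]
Pivot position: 4

After partitioning with pivot 18, the array becomes [1, 1, 15, 12, 18, 29, 30]. The pivot is placed at index 4. All elements to the left of the pivot are <= 18, and all elements to the right are > 18.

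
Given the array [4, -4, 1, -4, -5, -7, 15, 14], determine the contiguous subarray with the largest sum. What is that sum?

Using Kadane's algorithm on [4, -4, 1, -4, -5, -7, 15, 14]:

Scanning through the array:
Position 1 (value -4): max_ending_here = 0, max_so_far = 4
Position 2 (value 1): max_ending_here = 1, max_so_far = 4
Position 3 (value -4): max_ending_here = -3, max_so_far = 4
Position 4 (value -5): max_ending_here = -5, max_so_far = 4
Position 5 (value -7): max_ending_here = -7, max_so_far = 4
Position 6 (value 15): max_ending_here = 15, max_so_far = 15
Position 7 (value 14): max_ending_here = 29, max_so_far = 29

Maximum subarray: [15, 14]
Maximum sum: 29

The maximum subarray is [15, 14] with sum 29. This subarray runs from index 6 to index 7.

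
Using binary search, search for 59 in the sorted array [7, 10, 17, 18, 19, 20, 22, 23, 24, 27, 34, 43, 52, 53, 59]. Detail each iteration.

Binary search for 59 in [7, 10, 17, 18, 19, 20, 22, 23, 24, 27, 34, 43, 52, 53, 59]:

lo=0, hi=14, mid=7, arr[mid]=23 -> 23 < 59, search right half
lo=8, hi=14, mid=11, arr[mid]=43 -> 43 < 59, search right half
lo=12, hi=14, mid=13, arr[mid]=53 -> 53 < 59, search right half
lo=14, hi=14, mid=14, arr[mid]=59 -> Found target at index 14!

Binary search finds 59 at index 14 after 4 comparisons. The search repeatedly halves the search space by comparing with the middle element.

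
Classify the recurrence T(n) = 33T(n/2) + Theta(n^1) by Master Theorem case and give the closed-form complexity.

Master Theorem for T(n) = 33T(n/2) + O(n^1):

a = 33, b = 2, c = 1
log_b(a) = log_2(33) = 5.0444

Case 1: c = 1 < log_2(33) = 5.0444
T(n) = O(n^(log_2 33))

For T(n) = 33T(n/2) + O(n^1): log_2(33) = 5.0444. This is Case 1 of the Master Theorem (c < log_b(a), work dominated by leaves), giving O(n^(log_2 33)).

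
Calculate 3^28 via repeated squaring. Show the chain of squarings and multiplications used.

Computing 3^28 by squaring (build up from 3^1; each line after the first costs one multiplication):

3^1 = 3
3^2 = (3^1)^2 = 3^2 = 9
3^3 = 3 * 3^2 = 3 * 9 = 27
3^6 = (3^3)^2 = 27^2 = 729
3^7 = 3 * 3^6 = 3 * 729 = 2187
3^14 = (3^7)^2 = 2187^2 = 4782969
3^28 = (3^14)^2 = 4782969^2 = 22876792454961

Result: 22876792454961
Multiplications needed: 6 (6 lines after 3^1)

3^28 = 22876792454961. Using exponentiation by squaring, this requires 6 multiplications. The key idea: if the exponent is even, square the half-power; if odd, multiply by the base once.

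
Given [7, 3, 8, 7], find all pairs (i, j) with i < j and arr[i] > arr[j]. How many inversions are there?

Finding inversions in [7, 3, 8, 7]:

(0, 1): arr[0]=7 > arr[1]=3
(2, 3): arr[2]=8 > arr[3]=7

Total inversions: 2

The array has 2 inversion(s): (0,1), (2,3). Each pair (i,j) satisfies i < j and arr[i] > arr[j].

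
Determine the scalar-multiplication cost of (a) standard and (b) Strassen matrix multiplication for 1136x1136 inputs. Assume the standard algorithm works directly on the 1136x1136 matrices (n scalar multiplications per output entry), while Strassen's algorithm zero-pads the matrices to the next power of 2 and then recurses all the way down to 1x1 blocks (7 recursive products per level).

Matrix multiplication for 1136x1136 matrices:

Strassen's algorithm requires power-of-2 dimensions. Pad 1136x1136 to 2048x2048 (next power of 2).

Standard algorithm: 1136^3 = 1466003456 multiplications
Strassen's algorithm: 7^(log2(2048)) = 7^11 = 1977326743 multiplications
Difference: 1466003456 - 1977326743 = -511323287 (Strassen uses MORE here due to padding overhead — for small or just-over-power-of-2 n, padding can outweigh the per-level savings)

Standard: 1466003456 multiplications (1136^3). Strassen: 1977326743 multiplications (7^11, after padding to 2048x2048). Strassen reduces 8 recursive multiplications to 7 at each level.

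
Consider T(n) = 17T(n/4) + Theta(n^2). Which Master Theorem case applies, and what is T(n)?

Master Theorem for T(n) = 17T(n/4) + O(n^2):

a = 17, b = 4, c = 2
log_b(a) = log_4(17) = 2.0437

Case 1: c = 2 < log_4(17) = 2.0437
T(n) = O(n^(log_4 17))

For T(n) = 17T(n/4) + O(n^2): log_4(17) = 2.0437. This is Case 1 of the Master Theorem (c < log_b(a), work dominated by leaves), giving O(n^(log_4 17)).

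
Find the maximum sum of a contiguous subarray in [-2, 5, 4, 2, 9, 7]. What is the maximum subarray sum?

Using Kadane's algorithm on [-2, 5, 4, 2, 9, 7]:

Scanning through the array:
Position 1 (value 5): max_ending_here = 5, max_so_far = 5
Position 2 (value 4): max_ending_here = 9, max_so_far = 9
Position 3 (value 2): max_ending_here = 11, max_so_far = 11
Position 4 (value 9): max_ending_here = 20, max_so_far = 20
Position 5 (value 7): max_ending_here = 27, max_so_far = 27

Maximum subarray: [5, 4, 2, 9, 7]
Maximum sum: 27

The maximum subarray is [5, 4, 2, 9, 7] with sum 27. This subarray runs from index 1 to index 5.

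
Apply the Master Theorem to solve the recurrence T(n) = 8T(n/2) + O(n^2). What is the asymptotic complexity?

Master Theorem for T(n) = 8T(n/2) + O(n^2):

a = 8, b = 2, c = 2
log_b(a) = log_2(8) = 3.0000

Case 1: c = 2 < log_2(8) = 3.0000
T(n) = O(n^(log_2 8)) = O(n^3)

For T(n) = 8T(n/2) + O(n^2): log_2(8) = 3.0000. This is Case 1 of the Master Theorem (c < log_b(a), work dominated by leaves), giving O(n^3).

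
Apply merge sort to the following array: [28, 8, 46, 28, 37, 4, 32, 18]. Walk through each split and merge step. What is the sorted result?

Merge sort trace:

Split: [28, 8, 46, 28, 37, 4, 32, 18] -> [28, 8, 46, 28] and [37, 4, 32, 18]
  Split: [28, 8, 46, 28] -> [28, 8] and [46, 28]
    Split: [28, 8] -> [28] and [8]
    Merge: [28] + [8] -> [8, 28]
    Split: [46, 28] -> [46] and [28]
    Merge: [46] + [28] -> [28, 46]
  Merge: [8, 28] + [28, 46] -> [8, 28, 28, 46]
  Split: [37, 4, 32, 18] -> [37, 4] and [32, 18]
    Split: [37, 4] -> [37] and [4]
    Merge: [37] + [4] -> [4, 37]
    Split: [32, 18] -> [32] and [18]
    Merge: [32] + [18] -> [18, 32]
  Merge: [4, 37] + [18, 32] -> [4, 18, 32, 37]
Merge: [8, 28, 28, 46] + [4, 18, 32, 37] -> [4, 8, 18, 28, 28, 32, 37, 46]

Final sorted array: [4, 8, 18, 28, 28, 32, 37, 46]

The merge sort proceeds by recursively splitting the array and merging sorted halves.
After all merges, the sorted array is [4, 8, 18, 28, 28, 32, 37, 46].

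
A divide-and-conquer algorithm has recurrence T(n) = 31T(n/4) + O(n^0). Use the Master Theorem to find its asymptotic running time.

Master Theorem for T(n) = 31T(n/4) + O(n^0):

a = 31, b = 4, c = 0
log_b(a) = log_4(31) = 2.4771

Case 1: c = 0 < log_4(31) = 2.4771
T(n) = O(n^(log_4 31))

For T(n) = 31T(n/4) + O(n^0): log_4(31) = 2.4771. This is Case 1 of the Master Theorem (c < log_b(a), work dominated by leaves), giving O(n^(log_4 31)).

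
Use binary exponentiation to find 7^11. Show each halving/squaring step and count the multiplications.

Computing 7^11 by squaring (build up from 7^1; each line after the first costs one multiplication):

7^1 = 7
7^2 = (7^1)^2 = 7^2 = 49
7^4 = (7^2)^2 = 49^2 = 2401
7^5 = 7 * 7^4 = 7 * 2401 = 16807
7^10 = (7^5)^2 = 16807^2 = 282475249
7^11 = 7 * 7^10 = 7 * 282475249 = 1977326743

Result: 1977326743
Multiplications needed: 5 (5 lines after 7^1)

7^11 = 1977326743. Using exponentiation by squaring, this requires 5 multiplications. The key idea: if the exponent is even, square the half-power; if odd, multiply by the base once.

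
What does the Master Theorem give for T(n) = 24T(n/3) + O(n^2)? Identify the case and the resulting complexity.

Master Theorem for T(n) = 24T(n/3) + O(n^2):

a = 24, b = 3, c = 2
log_b(a) = log_3(24) = 2.8928

Case 1: c = 2 < log_3(24) = 2.8928
T(n) = O(n^(log_3 24))

For T(n) = 24T(n/3) + O(n^2): log_3(24) = 2.8928. This is Case 1 of the Master Theorem (c < log_b(a), work dominated by leaves), giving O(n^(log_3 24)).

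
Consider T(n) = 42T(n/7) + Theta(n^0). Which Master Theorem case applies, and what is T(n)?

Master Theorem for T(n) = 42T(n/7) + O(n^0):

a = 42, b = 7, c = 0
log_b(a) = log_7(42) = 1.9208

Case 1: c = 0 < log_7(42) = 1.9208
T(n) = O(n^(log_7 42))

For T(n) = 42T(n/7) + O(n^0): log_7(42) = 1.9208. This is Case 1 of the Master Theorem (c < log_b(a), work dominated by leaves), giving O(n^(log_7 42)).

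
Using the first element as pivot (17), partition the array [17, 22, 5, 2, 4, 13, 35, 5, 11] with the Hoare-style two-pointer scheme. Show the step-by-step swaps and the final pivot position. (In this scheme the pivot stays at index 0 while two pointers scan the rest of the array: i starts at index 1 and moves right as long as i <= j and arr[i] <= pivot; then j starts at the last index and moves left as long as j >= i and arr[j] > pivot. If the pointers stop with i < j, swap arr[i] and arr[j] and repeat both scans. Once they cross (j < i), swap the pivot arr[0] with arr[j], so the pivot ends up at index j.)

Hoare-style two-pointer partition with pivot = 17:

Initial array: [17, 22, 5, 2, 4, 13, 35, 5, 11]

Pointers start at i = 1, j = 8.
i stops at index 1 (arr[1]=22 > 17), j stops at index 8 (arr[8]=11 <= 17): swap arr[1] and arr[8], array becomes [17, 11, 5, 2, 4, 13, 35, 5, 22]
i stops at index 6 (arr[6]=35 > 17), j stops at index 7 (arr[7]=5 <= 17): swap arr[6] and arr[7], array becomes [17, 11, 5, 2, 4, 13, 5, 35, 22]
i ends at 7, j ends at 6: the pointers have crossed (j < i), so scanning stops.

Swap pivot arr[0] with arr[6] to place pivot at position 6: [5, 11, 5, 2, 4, 13, 17, 35, 22]
Pivot position: 6

After partitioning with pivot 17, the array becomes [5, 11, 5, 2, 4, 13, 17, 35, 22]. The pivot is placed at index 6. All elements to the left of the pivot are <= 17, and all elements to the right are > 17.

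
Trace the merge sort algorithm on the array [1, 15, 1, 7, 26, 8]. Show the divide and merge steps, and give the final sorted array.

Merge sort trace:

Split: [1, 15, 1, 7, 26, 8] -> [1, 15, 1] and [7, 26, 8]
  Split: [1, 15, 1] -> [1] and [15, 1]
    Split: [15, 1] -> [15] and [1]
    Merge: [15] + [1] -> [1, 15]
  Merge: [1] + [1, 15] -> [1, 1, 15]
  Split: [7, 26, 8] -> [7] and [26, 8]
    Split: [26, 8] -> [26] and [8]
    Merge: [26] + [8] -> [8, 26]
  Merge: [7] + [8, 26] -> [7, 8, 26]
Merge: [1, 1, 15] + [7, 8, 26] -> [1, 1, 7, 8, 15, 26]

Final sorted array: [1, 1, 7, 8, 15, 26]

The merge sort proceeds by recursively splitting the array and merging sorted halves.
After all merges, the sorted array is [1, 1, 7, 8, 15, 26].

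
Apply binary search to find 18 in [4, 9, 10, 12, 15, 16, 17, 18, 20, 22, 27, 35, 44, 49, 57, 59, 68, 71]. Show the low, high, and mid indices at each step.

Binary search for 18 in [4, 9, 10, 12, 15, 16, 17, 18, 20, 22, 27, 35, 44, 49, 57, 59, 68, 71]:

lo=0, hi=17, mid=8, arr[mid]=20 -> 20 > 18, search left half
lo=0, hi=7, mid=3, arr[mid]=12 -> 12 < 18, search right half
lo=4, hi=7, mid=5, arr[mid]=16 -> 16 < 18, search right half
lo=6, hi=7, mid=6, arr[mid]=17 -> 17 < 18, search right half
lo=7, hi=7, mid=7, arr[mid]=18 -> Found target at index 7!

Binary search finds 18 at index 7 after 5 comparisons. The search repeatedly halves the search space by comparing with the middle element.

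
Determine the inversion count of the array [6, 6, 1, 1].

Finding inversions in [6, 6, 1, 1]:

(0, 2): arr[0]=6 > arr[2]=1
(0, 3): arr[0]=6 > arr[3]=1
(1, 2): arr[1]=6 > arr[2]=1
(1, 3): arr[1]=6 > arr[3]=1

Total inversions: 4

The array has 4 inversion(s): (0,2), (0,3), (1,2), (1,3). Each pair (i,j) satisfies i < j and arr[i] > arr[j].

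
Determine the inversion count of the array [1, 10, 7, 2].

Finding inversions in [1, 10, 7, 2]:

(1, 2): arr[1]=10 > arr[2]=7
(1, 3): arr[1]=10 > arr[3]=2
(2, 3): arr[2]=7 > arr[3]=2

Total inversions: 3

The array has 3 inversion(s): (1,2), (1,3), (2,3). Each pair (i,j) satisfies i < j and arr[i] > arr[j].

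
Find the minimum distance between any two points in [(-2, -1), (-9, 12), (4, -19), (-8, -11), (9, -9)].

Computing all pairwise distances among 5 points:

d((-2, -1), (-9, 12)) = 14.7648
d((-2, -1), (4, -19)) = 18.9737
d((-2, -1), (-8, -11)) = 11.6619
d((-2, -1), (9, -9)) = 13.6015
d((-9, 12), (4, -19)) = 33.6155
d((-9, 12), (-8, -11)) = 23.0217
d((-9, 12), (9, -9)) = 27.6586
d((4, -19), (-8, -11)) = 14.4222
d((4, -19), (9, -9)) = 11.1803 <-- minimum
d((-8, -11), (9, -9)) = 17.1172

Closest pair: (4, -19) and (9, -9) with distance 11.1803

The closest pair is (4, -19) and (9, -9) with Euclidean distance 11.1803. For 5 points, brute-force pairwise comparison is shown above. For large n, the divide-and-conquer algorithm (sort by x, recurse on halves, check the dividing strip) achieves O(n log n).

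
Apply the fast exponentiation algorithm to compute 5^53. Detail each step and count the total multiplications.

Computing 5^53 by squaring (build up from 5^1; each line after the first costs one multiplication):

5^1 = 5
5^2 = (5^1)^2 = 5^2 = 25
5^3 = 5 * 5^2 = 5 * 25 = 125
5^6 = (5^3)^2 = 125^2 = 15625
5^12 = (5^6)^2 = 15625^2 = 244140625
5^13 = 5 * 5^12 = 5 * 244140625 = 1220703125
5^26 = (5^13)^2 = 1220703125^2 = 1490116119384765625
5^52 = (5^26)^2 = 1490116119384765625^2 = 2220446049250313080847263336181640625
5^53 = 5 * 5^52 = 5 * 2220446049250313080847263336181640625 = 11102230246251565404236316680908203125

Result: 11102230246251565404236316680908203125
Multiplications needed: 8 (8 lines after 5^1)

5^53 = 11102230246251565404236316680908203125. Using exponentiation by squaring, this requires 8 multiplications. The key idea: if the exponent is even, square the half-power; if odd, multiply by the base once.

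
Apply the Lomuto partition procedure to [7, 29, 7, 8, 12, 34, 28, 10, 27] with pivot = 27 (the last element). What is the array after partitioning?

Lomuto partition with pivot = 27:

Initial array: [7, 29, 7, 8, 12, 34, 28, 10, 27]

arr[0]=7 <= 27: swap with position 0, array becomes [7, 29, 7, 8, 12, 34, 28, 10, 27]
arr[1]=29 > 27: no swap
arr[2]=7 <= 27: swap with position 1, array becomes [7, 7, 29, 8, 12, 34, 28, 10, 27]
arr[3]=8 <= 27: swap with position 2, array becomes [7, 7, 8, 29, 12, 34, 28, 10, 27]
arr[4]=12 <= 27: swap with position 3, array becomes [7, 7, 8, 12, 29, 34, 28, 10, 27]
arr[5]=34 > 27: no swap
arr[6]=28 > 27: no swap
arr[7]=10 <= 27: swap with position 4, array becomes [7, 7, 8, 12, 10, 34, 28, 29, 27]

Place pivot at position 5: [7, 7, 8, 12, 10, 27, 28, 29, 34]
Pivot position: 5

After partitioning with pivot 27, the array becomes [7, 7, 8, 12, 10, 27, 28, 29, 34]. The pivot is placed at index 5. All elements to the left of the pivot are <= 27, and all elements to the right are > 27.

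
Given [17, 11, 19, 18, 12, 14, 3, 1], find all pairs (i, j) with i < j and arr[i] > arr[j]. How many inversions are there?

Finding inversions in [17, 11, 19, 18, 12, 14, 3, 1]:

(0, 1): arr[0]=17 > arr[1]=11
(0, 4): arr[0]=17 > arr[4]=12
(0, 5): arr[0]=17 > arr[5]=14
(0, 6): arr[0]=17 > arr[6]=3
(0, 7): arr[0]=17 > arr[7]=1
(1, 6): arr[1]=11 > arr[6]=3
(1, 7): arr[1]=11 > arr[7]=1
(2, 3): arr[2]=19 > arr[3]=18
(2, 4): arr[2]=19 > arr[4]=12
(2, 5): arr[2]=19 > arr[5]=14
(2, 6): arr[2]=19 > arr[6]=3
(2, 7): arr[2]=19 > arr[7]=1
(3, 4): arr[3]=18 > arr[4]=12
(3, 5): arr[3]=18 > arr[5]=14
(3, 6): arr[3]=18 > arr[6]=3
(3, 7): arr[3]=18 > arr[7]=1
(4, 6): arr[4]=12 > arr[6]=3
(4, 7): arr[4]=12 > arr[7]=1
(5, 6): arr[5]=14 > arr[6]=3
(5, 7): arr[5]=14 > arr[7]=1
(6, 7): arr[6]=3 > arr[7]=1

Total inversions: 21

The array has 21 inversion(s): (0,1), (0,4), (0,5), (0,6), (0,7), (1,6), (1,7), (2,3), (2,4), (2,5), (2,6), (2,7), (3,4), (3,5), (3,6), (3,7), (4,6), (4,7), (5,6), (5,7), (6,7). Each pair (i,j) satisfies i < j and arr[i] > arr[j].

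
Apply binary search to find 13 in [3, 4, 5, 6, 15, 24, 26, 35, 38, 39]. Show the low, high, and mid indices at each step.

Binary search for 13 in [3, 4, 5, 6, 15, 24, 26, 35, 38, 39]:

lo=0, hi=9, mid=4, arr[mid]=15 -> 15 > 13, search left half
lo=0, hi=3, mid=1, arr[mid]=4 -> 4 < 13, search right half
lo=2, hi=3, mid=2, arr[mid]=5 -> 5 < 13, search right half
lo=3, hi=3, mid=3, arr[mid]=6 -> 6 < 13, search right half
lo=4 > hi=3, target 13 not found

Binary search determines that 13 is not in the array after 4 comparisons. The search space was exhausted without finding the target.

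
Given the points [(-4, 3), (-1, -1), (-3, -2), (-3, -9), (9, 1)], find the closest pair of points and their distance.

Computing all pairwise distances among 5 points:

d((-4, 3), (-1, -1)) = 5.0
d((-4, 3), (-3, -2)) = 5.099
d((-4, 3), (-3, -9)) = 12.0416
d((-4, 3), (9, 1)) = 13.1529
d((-1, -1), (-3, -2)) = 2.2361 <-- minimum
d((-1, -1), (-3, -9)) = 8.2462
d((-1, -1), (9, 1)) = 10.198
d((-3, -2), (-3, -9)) = 7.0
d((-3, -2), (9, 1)) = 12.3693
d((-3, -9), (9, 1)) = 15.6205

Closest pair: (-1, -1) and (-3, -2) with distance 2.2361

The closest pair is (-1, -1) and (-3, -2) with Euclidean distance 2.2361. For 5 points, brute-force pairwise comparison is shown above. For large n, the divide-and-conquer algorithm (sort by x, recurse on halves, check the dividing strip) achieves O(n log n).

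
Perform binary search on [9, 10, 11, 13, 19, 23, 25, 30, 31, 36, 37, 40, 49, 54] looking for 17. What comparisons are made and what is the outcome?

Binary search for 17 in [9, 10, 11, 13, 19, 23, 25, 30, 31, 36, 37, 40, 49, 54]:

lo=0, hi=13, mid=6, arr[mid]=25 -> 25 > 17, search left half
lo=0, hi=5, mid=2, arr[mid]=11 -> 11 < 17, search right half
lo=3, hi=5, mid=4, arr[mid]=19 -> 19 > 17, search left half
lo=3, hi=3, mid=3, arr[mid]=13 -> 13 < 17, search right half
lo=4 > hi=3, target 17 not found

Binary search determines that 17 is not in the array after 4 comparisons. The search space was exhausted without finding the target.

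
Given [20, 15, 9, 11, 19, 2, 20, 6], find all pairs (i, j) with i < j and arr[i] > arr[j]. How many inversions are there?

Finding inversions in [20, 15, 9, 11, 19, 2, 20, 6]:

(0, 1): arr[0]=20 > arr[1]=15
(0, 2): arr[0]=20 > arr[2]=9
(0, 3): arr[0]=20 > arr[3]=11
(0, 4): arr[0]=20 > arr[4]=19
(0, 5): arr[0]=20 > arr[5]=2
(0, 7): arr[0]=20 > arr[7]=6
(1, 2): arr[1]=15 > arr[2]=9
(1, 3): arr[1]=15 > arr[3]=11
(1, 5): arr[1]=15 > arr[5]=2
(1, 7): arr[1]=15 > arr[7]=6
(2, 5): arr[2]=9 > arr[5]=2
(2, 7): arr[2]=9 > arr[7]=6
(3, 5): arr[3]=11 > arr[5]=2
(3, 7): arr[3]=11 > arr[7]=6
(4, 5): arr[4]=19 > arr[5]=2
(4, 7): arr[4]=19 > arr[7]=6
(6, 7): arr[6]=20 > arr[7]=6

Total inversions: 17

The array has 17 inversion(s): (0,1), (0,2), (0,3), (0,4), (0,5), (0,7), (1,2), (1,3), (1,5), (1,7), (2,5), (2,7), (3,5), (3,7), (4,5), (4,7), (6,7). Each pair (i,j) satisfies i < j and arr[i] > arr[j].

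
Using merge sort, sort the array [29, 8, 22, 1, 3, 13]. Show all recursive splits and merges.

Merge sort trace:

Split: [29, 8, 22, 1, 3, 13] -> [29, 8, 22] and [1, 3, 13]
  Split: [29, 8, 22] -> [29] and [8, 22]
    Split: [8, 22] -> [8] and [22]
    Merge: [8] + [22] -> [8, 22]
  Merge: [29] + [8, 22] -> [8, 22, 29]
  Split: [1, 3, 13] -> [1] and [3, 13]
    Split: [3, 13] -> [3] and [13]
    Merge: [3] + [13] -> [3, 13]
  Merge: [1] + [3, 13] -> [1, 3, 13]
Merge: [8, 22, 29] + [1, 3, 13] -> [1, 3, 8, 13, 22, 29]

Final sorted array: [1, 3, 8, 13, 22, 29]

The merge sort proceeds by recursively splitting the array and merging sorted halves.
After all merges, the sorted array is [1, 3, 8, 13, 22, 29].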